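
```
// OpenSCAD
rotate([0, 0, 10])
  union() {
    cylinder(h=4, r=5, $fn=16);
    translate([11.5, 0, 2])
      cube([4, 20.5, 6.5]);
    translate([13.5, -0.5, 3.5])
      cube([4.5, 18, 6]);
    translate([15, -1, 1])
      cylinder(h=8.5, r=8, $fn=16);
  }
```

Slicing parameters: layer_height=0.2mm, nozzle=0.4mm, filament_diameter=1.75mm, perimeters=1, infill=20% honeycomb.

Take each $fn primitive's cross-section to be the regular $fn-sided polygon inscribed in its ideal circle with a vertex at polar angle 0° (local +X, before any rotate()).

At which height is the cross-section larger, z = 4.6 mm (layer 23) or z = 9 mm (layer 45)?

Layer 23 (z = 4.6): the cylinder is absent (z outside [0, 4]); the 4×20.5 cube at (11.5, 0) contributes its full rectangle (area 82.00 mm²); the cube at (13.5, -0.5) is present — its section is the full 4.5×18 rectangle (area 81.00 mm²); the cylinder at (15, -1): section is a regular 16-gon, circumradius r=8 (area = (16/2)·8.000²·sin(360°/16) = 195.93 mm²); Taking the union: the regions partially overlap — summed areas 358.93 mm² minus the doubly-counted overlap 80.59 mm² gives 278.34 mm² — area = 278.34 mm²; (whole slice rotated 10° about Z — lengths, areas and connectivity unchanged). So its area = 278.34 mm². Layer 45 (z = 9): the cylinder is absent (z outside [0, 4]); the cube at (11.5, 0) does not reach this height (z outside [2, 8.5]); the cube at (13.5, -0.5) is present — its section is the full 4.5×18 rectangle (area 81.00 mm²); the cylinder at (15, -1): section is a regular 16-gon, circumradius r=8 (area = (16/2)·8.000²·sin(360°/16) = 195.93 mm²); Taking the union: the regions partially overlap — summed areas 276.93 mm² minus the doubly-counted overlap 32.63 mm² gives 244.30 mm² — area = 244.30 mm²; (whole slice rotated 10° about Z — lengths, areas and connectivity unchanged). So its area = 244.30 mm². Layer 23 is larger (278.34 vs 244.30 mm²).

layer 23 (z = 4.6 mm)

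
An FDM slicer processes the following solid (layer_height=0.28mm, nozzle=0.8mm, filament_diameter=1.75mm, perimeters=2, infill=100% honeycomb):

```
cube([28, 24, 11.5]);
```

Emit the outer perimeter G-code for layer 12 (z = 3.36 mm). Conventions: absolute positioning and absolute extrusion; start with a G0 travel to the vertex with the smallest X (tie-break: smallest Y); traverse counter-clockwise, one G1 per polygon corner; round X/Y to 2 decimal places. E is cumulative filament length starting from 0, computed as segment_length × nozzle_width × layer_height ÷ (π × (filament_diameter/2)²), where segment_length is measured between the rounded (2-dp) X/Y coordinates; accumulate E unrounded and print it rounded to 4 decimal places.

G0 X0.00 Y0.00 Z3.36
G1 X28.00 Y0.00 E2.6076
G1 X28.00 Y24.00 E4.8427
G1 X0.00 Y24.00 E7.4503
G1 X0.00 Y0.00 E9.6854

At z = 3.36 mm: the cube is present — its section is the full 28×24 rectangle. The outline is a single polygon with 4 vertices. Extrusion per mm of travel: 0.8 × 0.28 / (π × 0.875²) = 0.093128. Accumulating E over each segment gives final E = 9.6854.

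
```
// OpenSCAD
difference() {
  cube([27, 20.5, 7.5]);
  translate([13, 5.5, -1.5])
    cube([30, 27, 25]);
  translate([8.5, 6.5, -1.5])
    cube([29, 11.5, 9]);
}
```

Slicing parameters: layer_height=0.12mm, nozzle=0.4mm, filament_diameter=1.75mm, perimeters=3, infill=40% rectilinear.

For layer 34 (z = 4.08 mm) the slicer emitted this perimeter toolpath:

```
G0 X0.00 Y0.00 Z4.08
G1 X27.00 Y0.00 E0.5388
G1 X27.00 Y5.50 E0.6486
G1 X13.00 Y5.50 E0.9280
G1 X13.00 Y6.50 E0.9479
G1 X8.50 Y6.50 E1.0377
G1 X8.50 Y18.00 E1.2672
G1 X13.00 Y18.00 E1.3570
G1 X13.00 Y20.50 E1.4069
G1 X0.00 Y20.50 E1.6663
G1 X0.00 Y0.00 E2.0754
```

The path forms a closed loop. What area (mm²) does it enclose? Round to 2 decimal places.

Apply the shoelace formula to the sequence of (X, Y) vertices; enclosed area = 291.75 mm².

291.75 mm²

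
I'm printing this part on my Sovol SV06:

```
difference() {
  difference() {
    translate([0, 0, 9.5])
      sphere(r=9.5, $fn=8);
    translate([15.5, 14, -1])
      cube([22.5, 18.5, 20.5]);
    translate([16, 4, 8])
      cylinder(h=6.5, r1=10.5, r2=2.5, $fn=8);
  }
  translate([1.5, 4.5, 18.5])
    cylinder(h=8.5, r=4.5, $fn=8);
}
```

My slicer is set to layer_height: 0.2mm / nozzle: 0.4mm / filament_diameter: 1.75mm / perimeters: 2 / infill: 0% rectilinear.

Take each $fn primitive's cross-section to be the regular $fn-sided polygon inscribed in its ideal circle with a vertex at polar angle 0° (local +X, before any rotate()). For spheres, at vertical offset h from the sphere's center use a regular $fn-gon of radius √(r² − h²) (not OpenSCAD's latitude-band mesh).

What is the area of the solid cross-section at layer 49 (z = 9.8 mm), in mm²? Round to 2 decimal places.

At z = 9.8 mm: the r=9.5 sphere slices to a regular 8-gon of circumradius 9.495 (√(r²−h²) with h=0.3 from center) (area = (8/2)·9.495²·sin(360°/8) = 255.01 mm²); the 22.5×18.5 cube at (15.5, 14) contributes its full rectangle (area 416.25 mm²); the cone at (16, 4) contributes a regular 8-gon of circumradius 8.285 (interpolated between r1=10.5 and r2=2.5 at t=0.277) (area = (8/2)·8.285²·sin(360°/8) = 194.13 mm²); Subtracting the remaining from the first: starting from the r=9.5 sphere (255.01 mm²), the 22.5×18.5 cube at (15.5, 14) misses the remaining region (no effect); the cone at (16, 4) partially overlaps it — only the 0.51 mm² overlap (of its 194.13 mm²) is removed, clipping the outline — area = 254.50 mm²; the cylinder at (1.5, 4.5) is absent (z outside [18.5, 27]); Subtracting the remaining from the first: none of the subtracted shapes is present at this height, so the result so far is unchanged — area = 254.50 mm². Overall, the cross-section is a single solid region. Net area = 254.50 mm².

254.50 mm²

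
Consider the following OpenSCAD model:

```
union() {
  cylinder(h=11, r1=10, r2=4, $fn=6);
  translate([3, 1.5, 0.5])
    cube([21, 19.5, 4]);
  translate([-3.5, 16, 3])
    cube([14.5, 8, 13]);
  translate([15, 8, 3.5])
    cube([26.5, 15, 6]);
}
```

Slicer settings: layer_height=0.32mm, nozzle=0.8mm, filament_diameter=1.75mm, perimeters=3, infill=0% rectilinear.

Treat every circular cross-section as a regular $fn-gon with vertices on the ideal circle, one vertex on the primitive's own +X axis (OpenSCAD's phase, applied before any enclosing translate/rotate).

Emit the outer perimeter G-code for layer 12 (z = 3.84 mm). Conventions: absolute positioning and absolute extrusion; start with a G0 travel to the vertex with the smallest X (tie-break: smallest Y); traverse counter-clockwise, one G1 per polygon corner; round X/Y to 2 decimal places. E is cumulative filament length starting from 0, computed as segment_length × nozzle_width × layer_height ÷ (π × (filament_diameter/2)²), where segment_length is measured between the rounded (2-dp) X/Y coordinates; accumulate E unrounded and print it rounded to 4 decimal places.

At z = 3.84 mm: the cone (r1=10→r2=4) has section circumradius 7.905 here — a regular 6-gon; the cube at (3, 1.5) (footprint 21×19.5) is included at this height; the 14.5×8 cube at (-3.5, 16) contributes its full rectangle; the 26.5×15 cube at (15, 8) contributes its full rectangle; Merging all regions: the regions partially overlap (shared area 170.34 mm²), so overlapping operands fuse into one piece — 1 connected region. The outline is a single polygon with 18 vertices. Extrusion per mm of travel: 0.8 × 0.32 / (π × 0.875²) = 0.106432. Accumulating E over each segment gives final E = 18.0862.

G0 X-7.91 Y0.00 Z3.84
G1 X-3.95 Y-6.85 E0.8421
G1 X3.95 Y-6.85 E1.6829
G1 X7.91 Y0.00 E2.5251
G1 X7.04 Y1.50 E2.7096
G1 X24.00 Y1.50 E4.5147
G1 X24.00 Y8.00 E5.2065
G1 X41.50 Y8.00 E7.0691
G1 X41.50 Y23.00 E8.6656
G1 X15.00 Y23.00 E11.4860
G1 X15.00 Y21.00 E11.6989
G1 X11.00 Y21.00 E12.1246
G1 X11.00 Y24.00 E12.4439
G1 X-3.50 Y24.00 E13.9872
G1 X-3.50 Y16.00 E14.8387
G1 X3.00 Y16.00 E15.5305
G1 X3.00 Y6.85 E16.5043
G1 X-3.95 Y6.85 E17.2440
G1 X-7.91 Y0.00 E18.0862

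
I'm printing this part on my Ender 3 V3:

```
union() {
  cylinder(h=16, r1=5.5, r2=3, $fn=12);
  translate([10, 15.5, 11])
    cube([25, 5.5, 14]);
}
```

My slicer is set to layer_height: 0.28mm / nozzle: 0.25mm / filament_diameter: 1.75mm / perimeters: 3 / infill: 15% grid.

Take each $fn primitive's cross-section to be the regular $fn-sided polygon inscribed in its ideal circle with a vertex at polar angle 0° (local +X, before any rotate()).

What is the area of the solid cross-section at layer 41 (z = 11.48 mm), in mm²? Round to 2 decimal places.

At z = 11.48 mm: the cone contributes a regular 12-gon of circumradius 3.706 (interpolated between r1=5.5 and r2=3 at t=0.718) (area = (12/2)·3.706²·sin(360°/12) = 41.21 mm²); the 25×5.5 cube at (10, 15.5) contributes its full rectangle (area 137.50 mm²); Combining (union): the 2 present regions are separate (no shared area or edge), so areas and boundary lengths simply add and each stays a separate island — area = 178.71 mm². Overall, the cross-section has 2 separate islands. Net area = 178.71 mm².

178.71 mm²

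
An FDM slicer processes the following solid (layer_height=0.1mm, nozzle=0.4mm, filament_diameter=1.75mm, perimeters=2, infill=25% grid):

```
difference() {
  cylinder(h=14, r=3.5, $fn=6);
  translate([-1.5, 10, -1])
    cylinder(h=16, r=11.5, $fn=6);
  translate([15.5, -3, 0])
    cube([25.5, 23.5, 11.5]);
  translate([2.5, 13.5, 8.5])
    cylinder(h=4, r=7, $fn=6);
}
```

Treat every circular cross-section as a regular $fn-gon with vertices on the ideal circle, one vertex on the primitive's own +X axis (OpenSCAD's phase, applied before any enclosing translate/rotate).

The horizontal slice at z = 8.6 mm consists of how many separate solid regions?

1

At z = 8.6 mm: the r=3.5 cylinder gives a regular 6-gon of circumradius 3.5 (constant along its height); the r=11.5 cylinder at (-1.5, 10) contributes a regular 6-gon of circumradius 11.5; the 25.5×23.5 cube at (15.5, -3) contributes its full rectangle; the r=7 cylinder at (2.5, 13.5) contributes a regular 6-gon of circumradius 7; Subtracting the remaining from the first: starting from the r=3.5 cylinder, the r=11.5 cylinder at (-1.5, 10) partially overlaps it — only the 15.63 mm² overlap (of its 343.60 mm²) is removed, clipping the outline; the 25.5×23.5 cube at (15.5, -3) misses the remaining region (no effect); the r=7 cylinder at (2.5, 13.5) misses the remaining region (no effect) — 1 connected region. The result has 1 disconnected region.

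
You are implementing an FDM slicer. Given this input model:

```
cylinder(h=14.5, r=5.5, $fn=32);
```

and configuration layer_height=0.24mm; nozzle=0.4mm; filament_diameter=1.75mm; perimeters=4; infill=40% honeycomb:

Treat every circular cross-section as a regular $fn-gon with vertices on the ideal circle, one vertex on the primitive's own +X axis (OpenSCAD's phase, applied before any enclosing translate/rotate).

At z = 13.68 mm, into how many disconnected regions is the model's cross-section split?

1

At z = 13.68 mm: the r=5.5 cylinder gives a regular 32-gon of circumradius 5.5 (constant along its height). The result has 1 disconnected region.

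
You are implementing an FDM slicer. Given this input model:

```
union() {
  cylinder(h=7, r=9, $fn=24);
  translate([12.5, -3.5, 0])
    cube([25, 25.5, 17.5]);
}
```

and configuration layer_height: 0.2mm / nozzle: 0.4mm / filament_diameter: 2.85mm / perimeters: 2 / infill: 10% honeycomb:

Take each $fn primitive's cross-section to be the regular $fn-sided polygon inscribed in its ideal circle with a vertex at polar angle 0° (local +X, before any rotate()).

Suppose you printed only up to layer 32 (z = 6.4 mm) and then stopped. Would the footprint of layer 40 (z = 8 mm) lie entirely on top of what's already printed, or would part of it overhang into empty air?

Compare the two slices. At z = 6.4: the r=9 cylinder gives a regular 24-gon of circumradius 9 (constant along its height) (area = (24/2)·9.000²·sin(360°/24) = 251.57 mm²); the cube at (12.5, -3.5) is present — its section is the full 25×25.5 rectangle (area 637.50 mm²); Merging all regions: the 2 present regions are separate (no shared area or edge), so areas and boundary lengths simply add and each stays a separate island — area = 889.07 mm². At z = 8: the cylinder is not intersected at this z (z outside [0, 7]); the 25×25.5 cube at (12.5, -3.5) contributes its full rectangle (area 637.50 mm²); Taking the union: only the 25×25.5 cube at (12.5, -3.5) is present, so the union is just that shape — area = 637.50 mm². Checking containment: the cross-section at z = 8 is a subset of the cross-section at z = 6.4.

entirely on top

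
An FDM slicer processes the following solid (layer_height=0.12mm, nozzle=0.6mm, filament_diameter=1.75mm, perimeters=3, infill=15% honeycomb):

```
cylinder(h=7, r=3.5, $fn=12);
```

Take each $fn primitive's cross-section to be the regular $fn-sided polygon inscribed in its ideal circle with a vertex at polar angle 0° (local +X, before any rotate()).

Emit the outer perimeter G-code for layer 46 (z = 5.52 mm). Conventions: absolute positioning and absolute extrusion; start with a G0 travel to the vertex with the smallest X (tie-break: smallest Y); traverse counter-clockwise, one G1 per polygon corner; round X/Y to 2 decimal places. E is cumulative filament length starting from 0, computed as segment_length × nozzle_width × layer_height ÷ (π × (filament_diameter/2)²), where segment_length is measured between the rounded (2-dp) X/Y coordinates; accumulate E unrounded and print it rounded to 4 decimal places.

G0 X-3.50 Y0.00 Z5.52
G1 X-3.03 Y-1.75 E0.0542
G1 X-1.75 Y-3.03 E0.1084
G1 X0.00 Y-3.50 E0.1627
G1 X1.75 Y-3.03 E0.2169
G1 X3.03 Y-1.75 E0.2711
G1 X3.50 Y0.00 E0.3253
G1 X3.03 Y1.75 E0.3796
G1 X1.75 Y3.03 E0.4338
G1 X0.00 Y3.50 E0.4880
G1 X-1.75 Y3.03 E0.5422
G1 X-3.03 Y1.75 E0.5964
G1 X-3.50 Y0.00 E0.6507

At z = 5.52 mm: the cylinder: section is a regular 12-gon, circumradius r=3.5. The outline is a single polygon with 12 vertices. Extrusion per mm of travel: 0.6 × 0.12 / (π × 0.875²) = 0.029934. Accumulating E over each segment gives final E = 0.6507.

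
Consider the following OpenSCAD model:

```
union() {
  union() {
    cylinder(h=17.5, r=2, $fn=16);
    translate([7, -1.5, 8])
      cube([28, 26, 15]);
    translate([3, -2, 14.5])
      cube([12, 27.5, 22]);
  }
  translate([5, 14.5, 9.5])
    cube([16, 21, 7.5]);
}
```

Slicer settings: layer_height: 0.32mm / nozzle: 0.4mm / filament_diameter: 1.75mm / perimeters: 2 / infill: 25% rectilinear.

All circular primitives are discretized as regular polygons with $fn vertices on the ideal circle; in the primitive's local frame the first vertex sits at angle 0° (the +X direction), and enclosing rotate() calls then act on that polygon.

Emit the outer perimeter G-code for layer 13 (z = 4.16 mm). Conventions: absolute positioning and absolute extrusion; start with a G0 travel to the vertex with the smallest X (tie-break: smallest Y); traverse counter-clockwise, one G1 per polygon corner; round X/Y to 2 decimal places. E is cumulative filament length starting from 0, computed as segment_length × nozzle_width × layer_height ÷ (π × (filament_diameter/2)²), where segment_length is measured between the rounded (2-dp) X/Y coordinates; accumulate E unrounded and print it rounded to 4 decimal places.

G0 X-2.00 Y0.00 Z4.16
G1 X-1.85 Y-0.77 E0.0417
G1 X-1.41 Y-1.41 E0.0831
G1 X-0.77 Y-1.85 E0.1244
G1 X0.00 Y-2.00 E0.1662
G1 X0.77 Y-1.85 E0.2079
G1 X1.41 Y-1.41 E0.2492
G1 X1.85 Y-0.77 E0.2906
G1 X2.00 Y0.00 E0.3323
G1 X1.85 Y0.77 E0.3741
G1 X1.41 Y1.41 E0.4154
G1 X0.77 Y1.85 E0.4567
G1 X0.00 Y2.00 E0.4985
G1 X-0.77 Y1.85 E0.5402
G1 X-1.41 Y1.41 E0.5815
G1 X-1.85 Y0.77 E0.6229
G1 X-2.00 Y0.00 E0.6646

At z = 4.16 mm: the cylinder: section is a regular 16-gon, circumradius r=2; the cube at (7, -1.5) is absent (z outside [8, 23]); the cube at (3, -2) does not reach this height (z outside [14.5, 36.5]); Combining (union): only the r=2 cylinder is present, so the union is just that shape — 1 connected region; the cube at (5, 14.5) is not intersected at this z (z outside [9.5, 17]); Taking the union: only that combined region is present, so the union is just that shape — 1 connected region. The outline is a single polygon with 16 vertices. Extrusion per mm of travel: 0.4 × 0.32 / (π × 0.875²) = 0.053216. Accumulating E over each segment gives final E = 0.6646.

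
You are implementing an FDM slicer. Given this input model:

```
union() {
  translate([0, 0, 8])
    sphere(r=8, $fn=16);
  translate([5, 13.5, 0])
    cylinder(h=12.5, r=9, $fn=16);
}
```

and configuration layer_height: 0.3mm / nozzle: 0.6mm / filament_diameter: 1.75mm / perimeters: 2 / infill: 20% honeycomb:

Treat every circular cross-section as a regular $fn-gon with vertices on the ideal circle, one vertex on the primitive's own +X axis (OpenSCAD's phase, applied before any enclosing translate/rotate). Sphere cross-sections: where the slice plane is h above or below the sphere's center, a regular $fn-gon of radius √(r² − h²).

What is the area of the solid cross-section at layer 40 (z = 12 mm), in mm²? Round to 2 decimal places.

389.32 mm²

At z = 12 mm: the r=8 sphere contributes a regular 16-gon of circumradius √(8²−4²) = 6.928 (area = (16/2)·6.928²·sin(360°/16) = 146.95 mm²); the cylinder at (5, 13.5): section is a regular 16-gon, circumradius r=9 (area = (16/2)·9.000²·sin(360°/16) = 247.98 mm²); Combining (union): the regions partially overlap — summed areas 394.93 mm² minus the doubly-counted overlap 5.61 mm² gives 389.32 mm² — area = 389.32 mm². Overall, the cross-section is a single solid region. Net area = 389.32 mm².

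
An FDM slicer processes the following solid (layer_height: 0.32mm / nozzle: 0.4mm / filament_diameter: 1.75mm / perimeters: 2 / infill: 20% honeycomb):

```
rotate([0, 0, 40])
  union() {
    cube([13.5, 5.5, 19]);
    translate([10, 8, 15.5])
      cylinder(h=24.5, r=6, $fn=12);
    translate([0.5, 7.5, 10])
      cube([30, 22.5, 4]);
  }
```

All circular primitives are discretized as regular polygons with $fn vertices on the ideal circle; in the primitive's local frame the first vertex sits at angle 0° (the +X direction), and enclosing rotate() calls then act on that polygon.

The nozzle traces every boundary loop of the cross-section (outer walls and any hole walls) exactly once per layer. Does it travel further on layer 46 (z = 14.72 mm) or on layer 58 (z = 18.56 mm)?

Layer 46 (z = 14.72): the cube is present — its section is the full 13.5×5.5 rectangle (perimeter 38.00 mm); the cylinder at (10, 8) is not intersected at this z (z outside [15.5, 40]); the cube at (0.5, 7.5) does not reach this height (z outside [10, 14]); Taking the union: only the 13.5×5.5 cube is present, so the union is just that shape — boundary = 38.00 mm; (whole slice rotated 40° about Z — lengths, areas and connectivity unchanged). So its perimeter = 38.00 mm. Layer 58 (z = 18.56): the cube is present — its section is the full 13.5×5.5 rectangle (perimeter 38.00 mm); the cylinder at (10, 8): section is a regular 12-gon, circumradius r=6 (perimeter = 2·12·6.000·sin(180°/12) = 37.27 mm); the cube at (0.5, 7.5) does not reach this height (z outside [10, 14]); Combining (union): the regions partially overlap (shared area 23.35 mm²), so the edge portions inside another operand are dropped and the merged outline is re-measured after clipping — boundary = 53.70 mm; (rotated 40° about Z; rotation is an isometry so areas/perimeters/island counts are preserved). So its perimeter = 53.70 mm. Layer 58 is larger (53.70 vs 38.00 mm).

layer 58 (z = 18.56 mm)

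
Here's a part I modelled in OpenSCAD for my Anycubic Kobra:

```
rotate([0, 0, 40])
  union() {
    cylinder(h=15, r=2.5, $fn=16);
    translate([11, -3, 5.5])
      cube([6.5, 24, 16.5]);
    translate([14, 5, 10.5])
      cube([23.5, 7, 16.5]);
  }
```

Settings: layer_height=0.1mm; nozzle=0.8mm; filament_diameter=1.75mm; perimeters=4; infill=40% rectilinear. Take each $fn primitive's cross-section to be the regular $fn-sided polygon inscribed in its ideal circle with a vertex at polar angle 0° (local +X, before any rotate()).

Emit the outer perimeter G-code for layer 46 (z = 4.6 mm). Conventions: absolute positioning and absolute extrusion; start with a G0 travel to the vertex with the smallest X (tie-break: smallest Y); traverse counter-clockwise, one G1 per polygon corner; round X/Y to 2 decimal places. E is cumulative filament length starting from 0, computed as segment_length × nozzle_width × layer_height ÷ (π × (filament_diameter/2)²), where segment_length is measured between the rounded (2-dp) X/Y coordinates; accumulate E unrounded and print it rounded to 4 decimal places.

G0 X-2.49 Y0.22 Z4.60
G1 X-2.38 Y-0.75 E0.0325
G1 X-1.92 Y-1.61 E0.0649
G1 X-1.15 Y-2.22 E0.0976
G1 X-0.22 Y-2.49 E0.1298
G1 X0.75 Y-2.38 E0.1623
G1 X1.61 Y-1.92 E0.1947
G1 X2.22 Y-1.15 E0.2274
G1 X2.49 Y-0.22 E0.2596
G1 X2.38 Y0.75 E0.2920
G1 X1.92 Y1.61 E0.3245
G1 X1.15 Y2.22 E0.3572
G1 X0.22 Y2.49 E0.3894
G1 X-0.75 Y2.38 E0.4218
G1 X-1.61 Y1.92 E0.4543
G1 X-2.22 Y1.15 E0.4869
G1 X-2.49 Y0.22 E0.5192

At z = 4.6 mm: the cylinder: section is a regular 16-gon, circumradius r=2.5; the cube at (11, -3) is absent (z outside [5.5, 22]); the cube at (14, 5) is not intersected at this z (z outside [10.5, 27]); Taking the union: only the r=2.5 cylinder is present, so the union is just that shape — 1 connected region; (rotated 40° about Z; rotation is an isometry so areas/perimeters/island counts are preserved). The outline is a single polygon with 16 vertices. Extrusion per mm of travel: 0.8 × 0.1 / (π × 0.875²) = 0.033260. Accumulating E over each segment gives final E = 0.5192.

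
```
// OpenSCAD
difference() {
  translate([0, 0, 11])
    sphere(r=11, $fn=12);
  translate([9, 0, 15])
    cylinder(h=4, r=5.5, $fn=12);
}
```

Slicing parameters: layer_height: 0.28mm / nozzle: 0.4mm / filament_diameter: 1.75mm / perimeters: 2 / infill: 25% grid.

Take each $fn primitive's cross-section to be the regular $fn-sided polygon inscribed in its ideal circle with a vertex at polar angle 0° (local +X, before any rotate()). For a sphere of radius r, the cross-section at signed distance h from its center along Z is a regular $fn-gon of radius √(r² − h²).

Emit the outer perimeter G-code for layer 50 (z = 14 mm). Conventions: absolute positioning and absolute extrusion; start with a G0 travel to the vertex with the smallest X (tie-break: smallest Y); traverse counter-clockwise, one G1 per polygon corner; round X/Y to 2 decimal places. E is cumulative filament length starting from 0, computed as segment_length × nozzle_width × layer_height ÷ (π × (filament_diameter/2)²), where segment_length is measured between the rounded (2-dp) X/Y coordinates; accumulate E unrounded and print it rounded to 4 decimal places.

G0 X-10.58 Y0.00 Z14.00
G1 X-9.17 Y-5.29 E0.2549
G1 X-5.29 Y-9.17 E0.5104
G1 X0.00 Y-10.58 E0.7654
G1 X5.29 Y-9.17 E1.0203
G1 X9.17 Y-5.29 E1.2758
G1 X10.58 Y0.00 E1.5307
G1 X9.17 Y5.29 E1.7856
G1 X5.29 Y9.17 E2.0411
G1 X0.00 Y10.58 E2.2961
G1 X-5.29 Y9.17 E2.5510
G1 X-9.17 Y5.29 E2.8065
G1 X-10.58 Y0.00 E3.0614

At z = 14 mm: the sphere: section is a regular 12-gon, circumradius = √(r²−h²) = √(11²−3²) = 10.583; the cylinder at (9, 0) does not reach this height (z outside [15, 19]); Subtracting the remaining from the first: none of the subtracted shapes is present at this height, so the r=11 sphere is unchanged — 1 connected region. The outline is a single polygon with 12 vertices. Extrusion per mm of travel: 0.4 × 0.28 / (π × 0.875²) = 0.046564. Accumulating E over each segment gives final E = 3.0614.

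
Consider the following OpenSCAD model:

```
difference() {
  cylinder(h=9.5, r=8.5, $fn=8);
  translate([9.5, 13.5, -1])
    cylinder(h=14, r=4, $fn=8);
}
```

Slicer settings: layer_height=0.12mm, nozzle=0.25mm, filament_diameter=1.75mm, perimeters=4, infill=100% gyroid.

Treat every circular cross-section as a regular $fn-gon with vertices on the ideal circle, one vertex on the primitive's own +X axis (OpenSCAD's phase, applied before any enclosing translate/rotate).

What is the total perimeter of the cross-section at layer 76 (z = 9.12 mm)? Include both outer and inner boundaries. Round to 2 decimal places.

At z = 9.12 mm: the cylinder: section is a regular 8-gon, circumradius r=8.5 (perimeter = 2·8·8.500·sin(180°/8) = 52.04 mm); the r=4 cylinder at (9.5, 13.5) gives a regular 8-gon of circumradius 4 (constant along its height) (perimeter = 2·8·4.000·sin(180°/8) = 24.49 mm); After the difference (first − rest): starting from the r=8.5 cylinder, the r=4 cylinder at (9.5, 13.5) misses the remaining region (no effect) — boundary = 52.04 mm. Overall, the cross-section is a single solid region. Total boundary length (outer) = 52.04 mm.

52.04 mm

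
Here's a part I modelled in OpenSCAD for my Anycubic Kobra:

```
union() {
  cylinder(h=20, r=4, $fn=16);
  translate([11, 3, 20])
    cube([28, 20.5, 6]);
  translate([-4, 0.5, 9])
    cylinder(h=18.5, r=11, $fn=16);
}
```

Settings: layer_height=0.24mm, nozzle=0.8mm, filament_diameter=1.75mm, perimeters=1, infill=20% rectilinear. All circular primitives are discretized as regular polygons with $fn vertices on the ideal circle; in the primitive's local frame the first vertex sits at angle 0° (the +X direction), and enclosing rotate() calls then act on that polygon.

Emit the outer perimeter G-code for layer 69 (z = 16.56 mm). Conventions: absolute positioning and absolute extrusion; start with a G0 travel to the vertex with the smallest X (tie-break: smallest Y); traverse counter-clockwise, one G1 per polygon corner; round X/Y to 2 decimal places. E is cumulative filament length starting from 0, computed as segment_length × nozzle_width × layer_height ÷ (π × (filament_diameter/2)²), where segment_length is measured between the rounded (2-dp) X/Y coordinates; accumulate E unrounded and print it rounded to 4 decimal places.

G0 X-15.00 Y0.50 Z16.56
G1 X-14.16 Y-3.71 E0.3427
G1 X-11.78 Y-7.28 E0.6852
G1 X-8.21 Y-9.66 E1.0277
G1 X-4.00 Y-10.50 E1.3704
G1 X0.21 Y-9.66 E1.7130
G1 X3.78 Y-7.28 E2.0555
G1 X6.16 Y-3.71 E2.3980
G1 X7.00 Y0.50 E2.7407
G1 X6.16 Y4.71 E3.0834
G1 X3.78 Y8.28 E3.4259
G1 X0.21 Y10.66 E3.7684
G1 X-4.00 Y11.50 E4.1111
G1 X-8.21 Y10.66 E4.4538
G1 X-11.78 Y8.28 E4.7963
G1 X-14.16 Y4.71 E5.1387
G1 X-15.00 Y0.50 E5.4814

At z = 16.56 mm: the r=4 cylinder contributes a regular 16-gon of circumradius 4; the cube at (11, 3) is not intersected at this z (z outside [20, 26]); the cylinder at (-4, 0.5): section is a regular 16-gon, circumradius r=11; Merging all regions: the r=4 cylinder lies entirely inside the r=11 cylinder at (-4, 0.5), so the union is just the r=11 cylinder at (-4, 0.5) — 1 connected region. The outline is a single polygon with 16 vertices. Extrusion per mm of travel: 0.8 × 0.24 / (π × 0.875²) = 0.079824. Accumulating E over each segment gives final E = 5.4814.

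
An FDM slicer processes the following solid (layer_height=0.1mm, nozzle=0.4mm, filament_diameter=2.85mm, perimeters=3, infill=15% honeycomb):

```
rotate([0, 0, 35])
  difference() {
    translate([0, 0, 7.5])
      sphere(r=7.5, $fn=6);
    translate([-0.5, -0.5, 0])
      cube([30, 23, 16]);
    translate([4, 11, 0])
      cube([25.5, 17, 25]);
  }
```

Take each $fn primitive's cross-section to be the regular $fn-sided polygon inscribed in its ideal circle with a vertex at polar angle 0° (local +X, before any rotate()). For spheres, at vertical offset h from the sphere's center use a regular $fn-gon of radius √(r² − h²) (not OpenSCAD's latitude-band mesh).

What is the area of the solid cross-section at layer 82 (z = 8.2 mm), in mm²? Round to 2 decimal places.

101.51 mm²

At z = 8.2 mm: the r=7.5 sphere slices to a regular 6-gon of circumradius 7.467 (√(r²−h²) with h=0.7 from center) (area = (6/2)·7.467²·sin(360°/6) = 144.87 mm²); the 30×23 cube at (-0.5, -0.5) contributes its full rectangle (area 690.00 mm²); the cube at (4, 11) (footprint 25.5×17) is included at this height (area 433.50 mm²); After the difference (first − rest): starting from the r=7.5 sphere (144.87 mm²), the 30×23 cube at (-0.5, -0.5) partially overlaps it — only the 43.36 mm² overlap (of its 690.00 mm²) is removed, clipping the outline; the 25.5×17 cube at (4, 11) misses the remaining region (no effect) — area = 101.51 mm²; (whole slice rotated 35° about Z — lengths, areas and connectivity unchanged). Overall, the cross-section is a single solid region. Net area = 101.51 mm².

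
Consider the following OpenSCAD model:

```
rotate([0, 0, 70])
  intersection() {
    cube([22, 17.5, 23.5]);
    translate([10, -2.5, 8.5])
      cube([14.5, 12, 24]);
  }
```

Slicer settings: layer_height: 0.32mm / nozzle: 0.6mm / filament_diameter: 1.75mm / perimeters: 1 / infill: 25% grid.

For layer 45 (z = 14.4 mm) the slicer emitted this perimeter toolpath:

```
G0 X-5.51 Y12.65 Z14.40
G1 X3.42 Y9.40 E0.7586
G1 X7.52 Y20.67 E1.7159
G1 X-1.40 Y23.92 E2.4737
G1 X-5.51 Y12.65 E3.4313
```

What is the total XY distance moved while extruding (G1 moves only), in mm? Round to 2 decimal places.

42.99 mm

Sum the Euclidean lengths of each G1 segment: total = 42.99 mm.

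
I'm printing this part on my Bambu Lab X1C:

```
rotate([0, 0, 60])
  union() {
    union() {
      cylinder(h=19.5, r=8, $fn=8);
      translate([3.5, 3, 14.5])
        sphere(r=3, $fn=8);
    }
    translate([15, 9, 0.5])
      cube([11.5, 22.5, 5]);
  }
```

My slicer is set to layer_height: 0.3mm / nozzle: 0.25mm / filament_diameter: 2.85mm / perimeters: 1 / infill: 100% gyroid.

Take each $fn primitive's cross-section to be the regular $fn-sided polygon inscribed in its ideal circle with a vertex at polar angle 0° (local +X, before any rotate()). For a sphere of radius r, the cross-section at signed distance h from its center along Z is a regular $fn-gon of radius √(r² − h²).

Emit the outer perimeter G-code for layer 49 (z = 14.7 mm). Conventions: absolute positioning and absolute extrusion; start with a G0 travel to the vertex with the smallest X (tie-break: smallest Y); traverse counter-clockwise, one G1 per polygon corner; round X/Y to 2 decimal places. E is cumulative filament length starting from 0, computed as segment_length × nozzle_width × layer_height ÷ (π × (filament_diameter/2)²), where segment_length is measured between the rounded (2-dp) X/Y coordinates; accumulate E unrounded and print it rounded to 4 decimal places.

At z = 14.7 mm: the r=8 cylinder contributes a regular 8-gon of circumradius 8; the r=3 sphere at (3.5, 3) contributes a regular 8-gon of circumradius √(3²−0.2²) = 2.993; Taking the union: the r=3 sphere at (3.5, 3) lies entirely inside the r=8 cylinder, so the union is just the r=8 cylinder — 1 connected region; the cube at (15, 9) does not reach this height (z outside [0.5, 5.5]); Combining (union): only the result so far is present, so the union is just that shape — 1 connected region; (whole slice rotated 60° about Z — lengths, areas and connectivity unchanged). The outline is a single polygon with 8 vertices. Extrusion per mm of travel: 0.25 × 0.3 / (π × 1.425²) = 0.011757. Accumulating E over each segment gives final E = 0.5760.

G0 X-7.73 Y-2.07 Z14.70
G1 X-4.00 Y-6.93 E0.0720
G1 X2.07 Y-7.73 E0.1440
G1 X6.93 Y-4.00 E0.2160
G1 X7.73 Y2.07 E0.2880
G1 X4.00 Y6.93 E0.3600
G1 X-2.07 Y7.73 E0.4320
G1 X-6.93 Y4.00 E0.5040
G1 X-7.73 Y-2.07 E0.5760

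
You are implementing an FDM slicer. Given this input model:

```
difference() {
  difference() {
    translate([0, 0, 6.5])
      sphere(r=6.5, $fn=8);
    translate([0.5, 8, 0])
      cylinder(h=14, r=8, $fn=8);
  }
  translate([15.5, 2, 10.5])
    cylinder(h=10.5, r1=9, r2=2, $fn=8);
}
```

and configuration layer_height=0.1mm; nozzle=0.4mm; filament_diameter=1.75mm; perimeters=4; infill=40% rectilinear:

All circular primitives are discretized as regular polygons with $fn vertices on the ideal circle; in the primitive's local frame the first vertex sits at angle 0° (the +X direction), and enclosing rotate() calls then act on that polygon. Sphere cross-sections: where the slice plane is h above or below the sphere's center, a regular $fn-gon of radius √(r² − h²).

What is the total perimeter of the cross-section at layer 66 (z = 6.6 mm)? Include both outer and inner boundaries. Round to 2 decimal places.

At z = 6.6 mm: the r=6.5 sphere slices to a regular 8-gon of circumradius 6.499 (√(r²−h²) with h=0.1 from center) (perimeter = 2·8·6.499·sin(180°/8) = 39.79 mm); the r=8 cylinder at (0.5, 8) gives a regular 8-gon of circumradius 8 (constant along its height) (perimeter = 2·8·8.000·sin(180°/8) = 48.98 mm); After the difference (first − rest): starting from the r=6.5 sphere, the r=8 cylinder at (0.5, 8) partially overlaps it — only the 44.65 mm² overlap (of its 181.02 mm²) is removed, clipping the outline — boundary = 37.37 mm; the cone at (15.5, 2) does not reach this height (z outside [10.5, 21]); After the difference (first − rest): none of the subtracted shapes is present at this height, so that combined region is unchanged — boundary = 37.37 mm. Overall, the cross-section is a single solid region. Total boundary length (outer) = 37.37 mm.

37.37 mm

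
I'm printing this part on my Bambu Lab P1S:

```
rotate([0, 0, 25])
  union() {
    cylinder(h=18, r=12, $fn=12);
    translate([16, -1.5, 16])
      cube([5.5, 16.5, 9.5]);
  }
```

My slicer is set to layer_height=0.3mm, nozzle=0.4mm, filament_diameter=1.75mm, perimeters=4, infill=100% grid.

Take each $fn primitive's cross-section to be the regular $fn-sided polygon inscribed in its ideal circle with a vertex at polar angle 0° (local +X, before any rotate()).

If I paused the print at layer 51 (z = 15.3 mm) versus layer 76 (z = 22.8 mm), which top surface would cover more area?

Layer 51 (z = 15.3): the r=12 cylinder gives a regular 12-gon of circumradius 12 (constant along its height) (area = (12/2)·12.000²·sin(360°/12) = 432.00 mm²); the cube at (16, -1.5) is not intersected at this z (z outside [16, 25.5]); Combining (union): only the r=12 cylinder is present, so the union is just that shape — area = 432.00 mm²; (rotated 25° about Z; rotation is an isometry so areas/perimeters/island counts are preserved). So its area = 432.00 mm². Layer 76 (z = 22.8): the cylinder is not intersected at this z (z outside [0, 18]); the cube at (16, -1.5) (footprint 5.5×16.5) is included at this height (area 90.75 mm²); Merging all regions: only the 5.5×16.5 cube at (16, -1.5) is present, so the union is just that shape — area = 90.75 mm²; (rotated 25° about Z; rotation is an isometry so areas/perimeters/island counts are preserved). So its area = 90.75 mm². Layer 51 is larger (432.00 vs 90.75 mm²).

layer 51 (z = 15.3 mm)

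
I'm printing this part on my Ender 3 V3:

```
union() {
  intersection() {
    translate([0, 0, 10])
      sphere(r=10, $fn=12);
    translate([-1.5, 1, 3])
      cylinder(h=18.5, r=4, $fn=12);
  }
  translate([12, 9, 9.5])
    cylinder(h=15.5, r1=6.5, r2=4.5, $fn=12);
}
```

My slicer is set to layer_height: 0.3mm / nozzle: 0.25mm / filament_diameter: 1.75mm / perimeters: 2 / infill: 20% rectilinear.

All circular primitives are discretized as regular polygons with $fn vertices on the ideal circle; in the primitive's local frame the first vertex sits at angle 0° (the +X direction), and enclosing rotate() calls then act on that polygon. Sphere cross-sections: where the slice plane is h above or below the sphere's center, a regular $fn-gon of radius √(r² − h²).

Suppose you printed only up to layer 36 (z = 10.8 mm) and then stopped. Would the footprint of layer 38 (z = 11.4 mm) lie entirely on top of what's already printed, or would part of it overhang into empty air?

entirely on top

Compare the two slices. At z = 10.8: the r=10 sphere slices to a regular 12-gon of circumradius 9.968 (√(r²−h²) with h=0.8 from center) (area = (12/2)·9.968²·sin(360°/12) = 298.08 mm²); the r=4 cylinder at (-1.5, 1) contributes a regular 12-gon of circumradius 4 (area = (12/2)·4.000²·sin(360°/12) = 48.00 mm²); Taking the intersection: the r=4 cylinder at (-1.5, 1) lies inside the r=10 sphere, so the common part is the r=4 cylinder at (-1.5, 1) itself — area = 48.00 mm²; the cone at (12, 9) (r1=6.5→r2=4.5) has section circumradius 6.332 here — a regular 12-gon (area = (12/2)·6.332²·sin(360°/12) = 120.29 mm²); Taking the union: the 2 present regions are separate (no shared area or edge), so areas and boundary lengths simply add and each stays a separate island — area = 168.29 mm². At z = 11.4: the r=10 sphere contributes a regular 12-gon of circumradius √(10²−1.4²) = 9.902 (area = (12/2)·9.902²·sin(360°/12) = 294.12 mm²); the r=4 cylinder at (-1.5, 1) gives a regular 12-gon of circumradius 4 (constant along its height) (area = (12/2)·4.000²·sin(360°/12) = 48.00 mm²); Taking the intersection: the r=4 cylinder at (-1.5, 1) lies inside the r=10 sphere, so the common part is the r=4 cylinder at (-1.5, 1) itself — area = 48.00 mm²; the cone at (12, 9) contributes a regular 12-gon of circumradius 6.255 (interpolated between r1=6.5 and r2=4.5 at t=0.123) (area = (12/2)·6.255²·sin(360°/12) = 117.37 mm²); Taking the union: the 2 present regions are separate (no shared area or edge), so areas and boundary lengths simply add and each stays a separate island — area = 165.37 mm². Checking containment: the cross-section at z = 11.4 is a subset of the cross-section at z = 10.8.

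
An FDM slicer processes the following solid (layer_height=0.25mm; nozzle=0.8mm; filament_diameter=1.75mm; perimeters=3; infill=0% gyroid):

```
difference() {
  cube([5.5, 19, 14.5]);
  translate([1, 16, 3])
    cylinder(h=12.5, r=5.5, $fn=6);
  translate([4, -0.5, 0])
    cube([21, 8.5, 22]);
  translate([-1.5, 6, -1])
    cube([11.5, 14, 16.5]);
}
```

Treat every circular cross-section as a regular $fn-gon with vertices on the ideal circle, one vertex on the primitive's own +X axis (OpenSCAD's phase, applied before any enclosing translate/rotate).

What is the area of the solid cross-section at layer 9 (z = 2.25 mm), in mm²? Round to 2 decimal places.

At z = 2.25 mm: the cube is present — its section is the full 5.5×19 rectangle (area 104.50 mm²); the cylinder at (1, 16) does not reach this height (z outside [3, 15.5]); the 21×8.5 cube at (4, -0.5) contributes its full rectangle (area 178.50 mm²); the cube at (-1.5, 6) is present — its section is the full 11.5×14 rectangle (area 161.00 mm²); Subtracting the remaining from the first: starting from the 5.5×19 cube (104.50 mm²), the 21×8.5 cube at (4, -0.5) partially overlaps it — only the 12.00 mm² overlap (of its 178.50 mm²) is removed, clipping the outline; the 11.5×14 cube at (-1.5, 6) partially overlaps it — only the 68.50 mm² overlap (of its 161.00 mm²) is removed, clipping the outline — area = 24.00 mm². Overall, the cross-section is a single solid region. Net area = 24.00 mm².

24.00 mm²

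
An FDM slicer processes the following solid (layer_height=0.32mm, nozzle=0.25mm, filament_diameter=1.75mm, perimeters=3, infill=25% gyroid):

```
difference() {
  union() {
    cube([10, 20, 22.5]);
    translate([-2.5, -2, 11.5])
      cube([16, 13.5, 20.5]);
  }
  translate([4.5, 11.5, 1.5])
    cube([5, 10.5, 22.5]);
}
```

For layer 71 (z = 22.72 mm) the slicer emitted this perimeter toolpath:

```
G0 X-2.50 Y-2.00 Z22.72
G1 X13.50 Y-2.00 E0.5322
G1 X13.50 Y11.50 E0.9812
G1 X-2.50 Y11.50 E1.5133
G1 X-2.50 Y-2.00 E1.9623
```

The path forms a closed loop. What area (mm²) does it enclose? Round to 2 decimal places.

Apply the shoelace formula to the sequence of (X, Y) vertices; enclosed area = 216.00 mm².

216.00 mm²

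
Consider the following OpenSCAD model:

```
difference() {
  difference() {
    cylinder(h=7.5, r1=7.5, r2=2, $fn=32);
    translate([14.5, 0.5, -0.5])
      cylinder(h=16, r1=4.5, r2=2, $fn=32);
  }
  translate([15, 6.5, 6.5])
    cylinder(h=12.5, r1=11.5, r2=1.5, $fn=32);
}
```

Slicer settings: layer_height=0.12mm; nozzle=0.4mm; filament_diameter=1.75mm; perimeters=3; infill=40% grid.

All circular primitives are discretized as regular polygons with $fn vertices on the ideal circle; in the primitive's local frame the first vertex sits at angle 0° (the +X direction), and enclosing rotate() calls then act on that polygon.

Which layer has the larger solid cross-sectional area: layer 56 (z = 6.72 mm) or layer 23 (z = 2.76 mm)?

layer 23 (z = 2.76 mm)

Layer 56 (z = 6.72): the cone: at t=0.896 of its height the radius interpolates to r₁+(r₂−r₁)t = 2.572, giving a regular 32-gon of that circumradius (area = (32/2)·2.572²·sin(360°/32) = 20.65 mm²); the cone at (14.5, 0.5) (r1=4.5→r2=2) has section circumradius 3.372 here — a regular 32-gon (area = (32/2)·3.372²·sin(360°/32) = 35.49 mm²); Taking the first minus the rest: starting from the cone (20.65 mm²), the cone at (14.5, 0.5) misses the remaining region (no effect) — area = 20.65 mm²; the cone at (15, 6.5) contributes a regular 32-gon of circumradius 11.324 (interpolated between r1=11.5 and r2=1.5 at t=0.018) (area = (32/2)·11.324²·sin(360°/32) = 400.27 mm²); Taking the first minus the rest: starting from that combined region (20.65 mm²), the cone at (15, 6.5) misses the remaining region (no effect) — area = 20.65 mm². So its area = 20.65 mm². Layer 23 (z = 2.76): the cone (r1=7.5→r2=2) has section circumradius 5.476 here — a regular 32-gon (area = (32/2)·5.476²·sin(360°/32) = 93.60 mm²); the cone at (14.5, 0.5) contributes a regular 32-gon of circumradius 3.991 (interpolated between r1=4.5 and r2=2 at t=0.204) (area = (32/2)·3.991²·sin(360°/32) = 49.71 mm²); After the difference (first − rest): starting from the cone (93.60 mm²), the cone at (14.5, 0.5) misses the remaining region (no effect) — area = 93.60 mm²; the cone at (15, 6.5) is not intersected at this z (z outside [6.5, 19]); Taking the first minus the rest: none of the subtracted shapes is present at this height, so that combined region is unchanged — area = 93.60 mm². So its area = 93.60 mm². Layer 23 is larger (93.60 vs 20.65 mm²).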